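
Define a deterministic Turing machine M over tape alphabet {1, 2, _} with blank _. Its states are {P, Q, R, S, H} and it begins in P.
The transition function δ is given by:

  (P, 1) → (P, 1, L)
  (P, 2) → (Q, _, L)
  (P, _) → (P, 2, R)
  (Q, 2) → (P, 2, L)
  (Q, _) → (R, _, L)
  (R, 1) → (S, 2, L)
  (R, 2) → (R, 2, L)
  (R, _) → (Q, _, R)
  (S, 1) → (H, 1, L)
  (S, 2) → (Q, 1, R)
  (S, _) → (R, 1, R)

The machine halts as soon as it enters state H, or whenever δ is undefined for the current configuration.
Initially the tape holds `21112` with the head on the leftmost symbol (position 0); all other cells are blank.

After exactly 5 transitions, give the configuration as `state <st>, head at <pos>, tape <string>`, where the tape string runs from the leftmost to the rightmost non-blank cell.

P | __[2]1112   read 2 → write _, move L, go to Q
Q | _[_]_1112   read _ → write _, move L, go to R
R | [_]__1112   read _ → write _, move R, go to Q
Q | _[_]_1112   read _ → write _, move L, go to R
R | [_]__1112   read _ → write _, move R, go to Q
Q | _[_]_1112
After 5 steps: state Q, head at -1, tape 1112.

state Q, head at -1, tape 1112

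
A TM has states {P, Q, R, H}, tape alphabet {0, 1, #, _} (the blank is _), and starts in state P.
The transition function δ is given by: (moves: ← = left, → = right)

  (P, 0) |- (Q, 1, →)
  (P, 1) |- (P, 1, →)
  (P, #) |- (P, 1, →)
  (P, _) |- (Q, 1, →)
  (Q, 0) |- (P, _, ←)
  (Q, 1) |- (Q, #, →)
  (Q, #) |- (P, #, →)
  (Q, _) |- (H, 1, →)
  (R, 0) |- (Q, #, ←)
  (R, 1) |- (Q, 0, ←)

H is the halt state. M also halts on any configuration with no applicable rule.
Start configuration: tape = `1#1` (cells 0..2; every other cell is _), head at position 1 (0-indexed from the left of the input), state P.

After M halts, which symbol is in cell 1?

state=P head=1 tape=1[#]1___   (P,#)→(P,1,→)
state=P head=2 tape=11[1]___   (P,1)→(P,1,→)
state=P head=3 tape=111[_]__   (P,_)→(Q,1,→)
state=Q head=4 tape=1111[_]_   (Q,_)→(H,1,→)
state=H head=5 tape=11111[_]
Cell 1 holds 1 when M halts.

1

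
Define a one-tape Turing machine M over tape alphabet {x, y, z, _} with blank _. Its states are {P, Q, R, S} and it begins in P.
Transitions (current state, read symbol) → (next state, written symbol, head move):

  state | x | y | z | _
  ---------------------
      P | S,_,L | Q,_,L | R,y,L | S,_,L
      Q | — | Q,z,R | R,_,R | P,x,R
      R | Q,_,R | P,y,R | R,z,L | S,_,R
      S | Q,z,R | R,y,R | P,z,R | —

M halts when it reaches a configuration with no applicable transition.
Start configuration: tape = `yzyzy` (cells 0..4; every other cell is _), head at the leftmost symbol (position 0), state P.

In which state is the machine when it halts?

state=P head=0 tape=_[y]zyzy__   (P,y)→(Q,_,L)
state=Q head=-1 tape=[_]_zyzy__   (Q,_)→(P,x,R)
state=P head=0 tape=x[_]zyzy__   (P,_)→(S,_,L)
state=S head=-1 tape=[x]_zyzy__   (S,x)→(Q,z,R)
state=Q head=0 tape=z[_]zyzy__   (Q,_)→(P,x,R)
state=P head=1 tape=zx[z]yzy__   (P,z)→(R,y,L)
state=R head=0 tape=z[x]yyzy__   (R,x)→(Q,_,R)
state=Q head=1 tape=z_[y]yzy__   (Q,y)→(Q,z,R)
state=Q head=2 tape=z_z[y]zy__   (Q,y)→(Q,z,R)
state=Q head=3 tape=z_zz[z]y__   (Q,z)→(R,_,R)
state=R head=4 tape=z_zz_[y]__   (R,y)→(P,y,R)
state=P head=5 tape=z_zz_y[_]_   (P,_)→(S,_,L)
state=S head=4 tape=z_zz_[y]__   (S,y)→(R,y,R)
state=R head=5 tape=z_zz_y[_]_   (R,_)→(S,_,R)
state=S head=6 tape=z_zz_y_[_]
No transition is defined for (S, _); M halts in state S.

S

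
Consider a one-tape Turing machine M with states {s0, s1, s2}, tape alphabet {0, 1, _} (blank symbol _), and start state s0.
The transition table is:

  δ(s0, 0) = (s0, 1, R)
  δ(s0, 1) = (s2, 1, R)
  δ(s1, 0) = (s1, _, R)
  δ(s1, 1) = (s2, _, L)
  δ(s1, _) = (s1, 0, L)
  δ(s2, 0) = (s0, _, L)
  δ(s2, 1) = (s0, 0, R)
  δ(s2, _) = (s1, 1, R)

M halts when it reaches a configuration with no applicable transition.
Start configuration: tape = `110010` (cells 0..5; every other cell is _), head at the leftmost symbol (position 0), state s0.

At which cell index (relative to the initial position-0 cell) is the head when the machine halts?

5

s0 | [1]10010_   read 1 → write 1, move R, go to s2
s2 | 1[1]0010_   read 1 → write 0, move R, go to s0
s0 | 10[0]010_   read 0 → write 1, move R, go to s0
s0 | 101[0]10_   read 0 → write 1, move R, go to s0
s0 | 1011[1]0_   read 1 → write 1, move R, go to s2
s2 | 10111[0]_   read 0 → write _, move L, go to s0
s0 | 1011[1]__   read 1 → write 1, move R, go to s2
s2 | 10111[_]_   read _ → write 1, move R, go to s1
s1 | 101111[_]   read _ → write 0, move L, go to s1
s1 | 10111[1]0   read 1 → write _, move L, go to s2
s2 | 1011[1]_0   read 1 → write 0, move R, go to s0
s0 | 10110[_]0
At halt the head is at cell 5.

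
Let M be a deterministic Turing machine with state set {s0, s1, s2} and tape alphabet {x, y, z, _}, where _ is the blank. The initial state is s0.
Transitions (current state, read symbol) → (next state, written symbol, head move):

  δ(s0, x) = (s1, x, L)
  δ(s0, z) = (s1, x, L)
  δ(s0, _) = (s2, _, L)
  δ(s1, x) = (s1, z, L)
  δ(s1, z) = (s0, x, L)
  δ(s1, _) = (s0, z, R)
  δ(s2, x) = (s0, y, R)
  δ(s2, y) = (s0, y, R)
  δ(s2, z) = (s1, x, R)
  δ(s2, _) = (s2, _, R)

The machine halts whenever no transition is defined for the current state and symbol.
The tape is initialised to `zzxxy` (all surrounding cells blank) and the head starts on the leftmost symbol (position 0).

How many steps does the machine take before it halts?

9

s0 | ___[z]zxxy   read z → write x, move L, go to s1
s1 | __[_]xzxxy   read _ → write z, move R, go to s0
s0 | __z[x]zxxy   read x → write x, move L, go to s1
s1 | __[z]xzxxy   read z → write x, move L, go to s0
s0 | _[_]xxzxxy   read _ → write _, move L, go to s2
s2 | [_]_xxzxxy   read _ → write _, move R, go to s2
s2 | _[_]xxzxxy   read _ → write _, move R, go to s2
s2 | __[x]xzxxy   read x → write y, move R, go to s0
s0 | __y[x]zxxy   read x → write x, move L, go to s1
s1 | __[y]xzxxy
M halts after 9 transitions.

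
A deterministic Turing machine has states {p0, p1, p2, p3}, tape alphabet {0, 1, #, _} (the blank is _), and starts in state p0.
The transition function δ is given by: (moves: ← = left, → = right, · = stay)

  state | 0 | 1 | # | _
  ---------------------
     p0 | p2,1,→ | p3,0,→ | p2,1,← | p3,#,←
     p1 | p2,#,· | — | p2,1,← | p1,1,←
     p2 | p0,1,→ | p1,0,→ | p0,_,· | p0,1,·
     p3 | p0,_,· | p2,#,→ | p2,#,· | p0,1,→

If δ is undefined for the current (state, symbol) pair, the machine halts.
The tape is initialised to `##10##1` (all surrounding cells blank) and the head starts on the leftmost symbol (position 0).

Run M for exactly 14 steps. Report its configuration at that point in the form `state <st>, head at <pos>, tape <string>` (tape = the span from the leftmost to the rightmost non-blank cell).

p0 | __[#]#10##1   read # → write 1, move ←, go to p2
p2 | _[_]1#10##1   read _ → write 1, move ·, go to p0
p0 | _[1]1#10##1   read 1 → write 0, move →, go to p3
p3 | _0[1]#10##1   read 1 → write #, move →, go to p2
p2 | _0#[#]10##1   read # → write _, move ·, go to p0
p0 | _0#[_]10##1   read _ → write #, move ←, go to p3
p3 | _0[#]#10##1   read # → write #, move ·, go to p2
p2 | _0[#]#10##1   read # → write _, move ·, go to p0
p0 | _0[_]#10##1   read _ → write #, move ←, go to p3
p3 | _[0]##10##1   read 0 → write _, move ·, go to p0
p0 | _[_]##10##1   read _ → write #, move ←, go to p3
p3 | [_]###10##1   read _ → write 1, move →, go to p0
p0 | 1[#]##10##1   read # → write 1, move ←, go to p2
p2 | [1]1##10##1   read 1 → write 0, move →, go to p1
p1 | 0[1]##10##1
After 14 steps: state p1, head at -1, tape 01##10##1.

state p1, head at -1, tape 01##10##1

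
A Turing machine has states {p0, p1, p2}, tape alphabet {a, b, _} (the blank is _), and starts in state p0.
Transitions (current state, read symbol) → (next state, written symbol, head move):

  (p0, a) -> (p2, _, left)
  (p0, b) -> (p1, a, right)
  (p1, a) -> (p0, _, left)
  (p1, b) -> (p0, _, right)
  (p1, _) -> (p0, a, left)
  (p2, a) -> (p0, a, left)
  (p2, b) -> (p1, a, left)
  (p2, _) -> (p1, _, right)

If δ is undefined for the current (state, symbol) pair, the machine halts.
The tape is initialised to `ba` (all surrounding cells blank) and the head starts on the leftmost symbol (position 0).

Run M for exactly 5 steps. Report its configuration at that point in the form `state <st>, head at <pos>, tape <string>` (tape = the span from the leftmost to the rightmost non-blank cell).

state=p0 head=0 tape=_[b]a   (p0,b)→(p1,a,right)
state=p1 head=1 tape=_a[a]   (p1,a)→(p0,_,left)
state=p0 head=0 tape=_[a]_   (p0,a)→(p2,_,left)
state=p2 head=-1 tape=[_]__   (p2,_)→(p1,_,right)
state=p1 head=0 tape=_[_]_   (p1,_)→(p0,a,left)
state=p0 head=-1 tape=[_]a_
After 5 steps: state p0, head at -1, tape a.

state p0, head at -1, tape a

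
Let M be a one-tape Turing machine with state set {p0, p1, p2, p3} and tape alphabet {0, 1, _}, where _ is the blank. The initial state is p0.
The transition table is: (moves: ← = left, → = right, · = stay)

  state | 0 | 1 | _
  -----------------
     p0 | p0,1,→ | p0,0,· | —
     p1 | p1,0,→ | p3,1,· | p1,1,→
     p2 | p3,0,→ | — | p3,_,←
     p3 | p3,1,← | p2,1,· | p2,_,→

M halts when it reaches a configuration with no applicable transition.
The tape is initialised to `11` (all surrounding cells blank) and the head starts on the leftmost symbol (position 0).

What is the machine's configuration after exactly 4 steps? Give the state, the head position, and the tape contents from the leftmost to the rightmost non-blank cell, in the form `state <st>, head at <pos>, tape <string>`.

state p0, head at 2, tape 11

p0 | [1]1_   read 1 → write 0, move ·, go to p0
p0 | [0]1_   read 0 → write 1, move →, go to p0
p0 | 1[1]_   read 1 → write 0, move ·, go to p0
p0 | 1[0]_   read 0 → write 1, move →, go to p0
p0 | 11[_]
After 4 steps: state p0, head at 2, tape 11.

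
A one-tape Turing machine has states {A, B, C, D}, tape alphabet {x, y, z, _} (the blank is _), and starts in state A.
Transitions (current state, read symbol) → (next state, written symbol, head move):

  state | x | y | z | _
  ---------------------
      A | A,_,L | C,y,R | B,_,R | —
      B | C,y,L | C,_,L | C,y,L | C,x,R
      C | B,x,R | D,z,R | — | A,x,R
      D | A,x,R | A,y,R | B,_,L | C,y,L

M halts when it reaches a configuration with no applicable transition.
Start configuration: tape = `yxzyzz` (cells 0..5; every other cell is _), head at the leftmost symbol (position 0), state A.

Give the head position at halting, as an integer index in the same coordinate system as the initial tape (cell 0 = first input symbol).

8

state=A head=0 tape=[y]xzyzz___   (A,y)→(C,y,R)
state=C head=1 tape=y[x]zyzz___   (C,x)→(B,x,R)
state=B head=2 tape=yx[z]yzz___   (B,z)→(C,y,L)
state=C head=1 tape=y[x]yyzz___   (C,x)→(B,x,R)
state=B head=2 tape=yx[y]yzz___   (B,y)→(C,_,L)
state=C head=1 tape=y[x]_yzz___   (C,x)→(B,x,R)
state=B head=2 tape=yx[_]yzz___   (B,_)→(C,x,R)
state=C head=3 tape=yxx[y]zz___   (C,y)→(D,z,R)
state=D head=4 tape=yxxz[z]z___   (D,z)→(B,_,L)
state=B head=3 tape=yxx[z]_z___   (B,z)→(C,y,L)
state=C head=2 tape=yx[x]y_z___   (C,x)→(B,x,R)
state=B head=3 tape=yxx[y]_z___   (B,y)→(C,_,L)
state=C head=2 tape=yx[x]__z___   (C,x)→(B,x,R)
state=B head=3 tape=yxx[_]_z___   (B,_)→(C,x,R)
state=C head=4 tape=yxxx[_]z___   (C,_)→(A,x,R)
state=A head=5 tape=yxxxx[z]___   (A,z)→(B,_,R)
state=B head=6 tape=yxxxx_[_]__   (B,_)→(C,x,R)
state=C head=7 tape=yxxxx_x[_]_   (C,_)→(A,x,R)
state=A head=8 tape=yxxxx_xx[_]
At halt the head is at cell 8.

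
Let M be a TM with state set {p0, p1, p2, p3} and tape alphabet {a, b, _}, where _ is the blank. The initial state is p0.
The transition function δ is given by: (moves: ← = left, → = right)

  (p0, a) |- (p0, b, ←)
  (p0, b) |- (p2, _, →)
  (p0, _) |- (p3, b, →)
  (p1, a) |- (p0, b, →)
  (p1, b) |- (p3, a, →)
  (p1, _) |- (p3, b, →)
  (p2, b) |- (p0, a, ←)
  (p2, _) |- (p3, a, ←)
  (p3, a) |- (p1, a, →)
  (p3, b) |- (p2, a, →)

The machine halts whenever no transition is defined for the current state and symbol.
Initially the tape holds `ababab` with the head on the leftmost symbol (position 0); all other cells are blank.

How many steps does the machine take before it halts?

18

state=p0 head=0 tape=_[a]babab_   (p0,a)→(p0,b,←)
state=p0 head=-1 tape=[_]bbabab_   (p0,_)→(p3,b,→)
state=p3 head=0 tape=b[b]babab_   (p3,b)→(p2,a,→)
state=p2 head=1 tape=ba[b]abab_   (p2,b)→(p0,a,←)
state=p0 head=0 tape=b[a]aabab_   (p0,a)→(p0,b,←)
state=p0 head=-1 tape=[b]baabab_   (p0,b)→(p2,_,→)
state=p2 head=0 tape=_[b]aabab_   (p2,b)→(p0,a,←)
state=p0 head=-1 tape=[_]aaabab_   (p0,_)→(p3,b,→)
state=p3 head=0 tape=b[a]aabab_   (p3,a)→(p1,a,→)
state=p1 head=1 tape=ba[a]abab_   (p1,a)→(p0,b,→)
state=p0 head=2 tape=bab[a]bab_   (p0,a)→(p0,b,←)
state=p0 head=1 tape=ba[b]bbab_   (p0,b)→(p2,_,→)
state=p2 head=2 tape=ba_[b]bab_   (p2,b)→(p0,a,←)
state=p0 head=1 tape=ba[_]abab_   (p0,_)→(p3,b,→)
state=p3 head=2 tape=bab[a]bab_   (p3,a)→(p1,a,→)
state=p1 head=3 tape=baba[b]ab_   (p1,b)→(p3,a,→)
state=p3 head=4 tape=babaa[a]b_   (p3,a)→(p1,a,→)
state=p1 head=5 tape=babaaa[b]_   (p1,b)→(p3,a,→)
state=p3 head=6 tape=babaaaa[_]
M halts after 18 transitions.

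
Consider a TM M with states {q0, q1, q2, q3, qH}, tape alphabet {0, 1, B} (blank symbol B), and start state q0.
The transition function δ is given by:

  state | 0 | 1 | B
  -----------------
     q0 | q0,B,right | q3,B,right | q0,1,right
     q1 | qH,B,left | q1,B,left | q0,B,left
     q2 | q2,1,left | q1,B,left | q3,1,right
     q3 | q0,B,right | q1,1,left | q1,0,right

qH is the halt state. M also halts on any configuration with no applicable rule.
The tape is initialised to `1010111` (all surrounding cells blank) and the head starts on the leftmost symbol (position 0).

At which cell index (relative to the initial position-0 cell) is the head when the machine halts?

4

q0 | [1]010111   read 1 → write B, move right, go to q3
q3 | B[0]10111   read 0 → write B, move right, go to q0
q0 | BB[1]0111   read 1 → write B, move right, go to q3
q3 | BBB[0]111   read 0 → write B, move right, go to q0
q0 | BBBB[1]11   read 1 → write B, move right, go to q3
q3 | BBBBB[1]1   read 1 → write 1, move left, go to q1
q1 | BBBB[B]11   read B → write B, move left, go to q0
q0 | BBB[B]B11   read B → write 1, move right, go to q0
q0 | BBB1[B]11   read B → write 1, move right, go to q0
q0 | BBB11[1]1   read 1 → write B, move right, go to q3
q3 | BBB11B[1]   read 1 → write 1, move left, go to q1
q1 | BBB11[B]1   read B → write B, move left, go to q0
q0 | BBB1[1]B1   read 1 → write B, move right, go to q3
q3 | BBB1B[B]1   read B → write 0, move right, go to q1
q1 | BBB1B0[1]   read 1 → write B, move left, go to q1
q1 | BBB1B[0]B   read 0 → write B, move left, go to qH
qH | BBB1[B]BB
At halt the head is at cell 4.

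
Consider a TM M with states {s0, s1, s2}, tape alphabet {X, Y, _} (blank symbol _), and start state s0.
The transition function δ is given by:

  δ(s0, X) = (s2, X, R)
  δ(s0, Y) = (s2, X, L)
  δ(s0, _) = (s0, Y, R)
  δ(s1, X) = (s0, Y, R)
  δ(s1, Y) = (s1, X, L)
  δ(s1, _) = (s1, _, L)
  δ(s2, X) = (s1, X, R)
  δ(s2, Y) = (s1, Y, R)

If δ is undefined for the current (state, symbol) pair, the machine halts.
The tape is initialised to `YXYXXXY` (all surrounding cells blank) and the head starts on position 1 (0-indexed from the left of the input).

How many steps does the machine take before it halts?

8

s0 | Y[X]YXXXY_   read X → write X, move R, go to s2
s2 | YX[Y]XXXY_   read Y → write Y, move R, go to s1
s1 | YXY[X]XXY_   read X → write Y, move R, go to s0
s0 | YXYY[X]XY_   read X → write X, move R, go to s2
s2 | YXYYX[X]Y_   read X → write X, move R, go to s1
s1 | YXYYXX[Y]_   read Y → write X, move L, go to s1
s1 | YXYYX[X]X_   read X → write Y, move R, go to s0
s0 | YXYYXY[X]_   read X → write X, move R, go to s2
s2 | YXYYXYX[_]
M halts after 8 transitions.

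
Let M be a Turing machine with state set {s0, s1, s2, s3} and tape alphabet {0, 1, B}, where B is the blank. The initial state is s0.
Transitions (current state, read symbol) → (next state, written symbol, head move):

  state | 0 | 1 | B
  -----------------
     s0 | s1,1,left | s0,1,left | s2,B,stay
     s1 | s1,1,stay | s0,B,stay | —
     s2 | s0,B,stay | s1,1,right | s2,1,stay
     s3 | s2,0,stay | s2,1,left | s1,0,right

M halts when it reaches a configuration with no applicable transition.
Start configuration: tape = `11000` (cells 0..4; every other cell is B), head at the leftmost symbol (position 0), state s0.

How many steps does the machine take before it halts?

s0 | B[1]1000B   read 1 → write 1, move left, go to s0
s0 | [B]11000B   read B → write B, move stay, go to s2
s2 | [B]11000B   read B → write 1, move stay, go to s2
s2 | [1]11000B   read 1 → write 1, move right, go to s1
s1 | 1[1]1000B   read 1 → write B, move stay, go to s0
s0 | 1[B]1000B   read B → write B, move stay, go to s2
s2 | 1[B]1000B   read B → write 1, move stay, go to s2
s2 | 1[1]1000B   read 1 → write 1, move right, go to s1
s1 | 11[1]000B   read 1 → write B, move stay, go to s0
s0 | 11[B]000B   read B → write B, move stay, go to s2
s2 | 11[B]000B   read B → write 1, move stay, go to s2
s2 | 11[1]000B   read 1 → write 1, move right, go to s1
s1 | 111[0]00B   read 0 → write 1, move stay, go to s1
s1 | 111[1]00B   read 1 → write B, move stay, go to s0
s0 | 111[B]00B   read B → write B, move stay, go to s2
s2 | 111[B]00B   read B → write 1, move stay, go to s2
s2 | 111[1]00B   read 1 → write 1, move right, go to s1
s1 | 1111[0]0B   read 0 → write 1, move stay, go to s1
s1 | 1111[1]0B   read 1 → write B, move stay, go to s0
s0 | 1111[B]0B   read B → write B, move stay, go to s2
s2 | 1111[B]0B   read B → write 1, move stay, go to s2
s2 | 1111[1]0B   read 1 → write 1, move right, go to s1
s1 | 11111[0]B   read 0 → write 1, move stay, go to s1
s1 | 11111[1]B   read 1 → write B, move stay, go to s0
s0 | 11111[B]B   read B → write B, move stay, go to s2
s2 | 11111[B]B   read B → write 1, move stay, go to s2
s2 | 11111[1]B   read 1 → write 1, move right, go to s1
s1 | 111111[B]
M halts after 27 transitions.

27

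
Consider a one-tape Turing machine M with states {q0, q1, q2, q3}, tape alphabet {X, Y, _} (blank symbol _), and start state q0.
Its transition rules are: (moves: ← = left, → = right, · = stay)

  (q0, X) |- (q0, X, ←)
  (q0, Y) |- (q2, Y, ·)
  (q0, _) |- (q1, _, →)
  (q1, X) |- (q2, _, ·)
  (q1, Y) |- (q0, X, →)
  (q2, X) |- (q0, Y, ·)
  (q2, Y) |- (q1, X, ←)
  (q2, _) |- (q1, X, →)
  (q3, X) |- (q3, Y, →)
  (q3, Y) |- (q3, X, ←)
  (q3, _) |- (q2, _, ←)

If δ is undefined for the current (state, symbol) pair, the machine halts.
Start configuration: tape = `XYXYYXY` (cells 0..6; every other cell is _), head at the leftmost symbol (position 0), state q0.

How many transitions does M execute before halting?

26

q0 | _[X]YXYYXY__   read X → write X, move ←, go to q0
q0 | [_]XYXYYXY__   read _ → write _, move →, go to q1
q1 | _[X]YXYYXY__   read X → write _, move ·, go to q2
q2 | _[_]YXYYXY__   read _ → write X, move →, go to q1
q1 | _X[Y]XYYXY__   read Y → write X, move →, go to q0
q0 | _XX[X]YYXY__   read X → write X, move ←, go to q0
q0 | _X[X]XYYXY__   read X → write X, move ←, go to q0
q0 | _[X]XXYYXY__   read X → write X, move ←, go to q0
q0 | [_]XXXYYXY__   read _ → write _, move →, go to q1
q1 | _[X]XXYYXY__   read X → write _, move ·, go to q2
q2 | _[_]XXYYXY__   read _ → write X, move →, go to q1
q1 | _X[X]XYYXY__   read X → write _, move ·, go to q2
q2 | _X[_]XYYXY__   read _ → write X, move →, go to q1
q1 | _XX[X]YYXY__   read X → write _, move ·, go to q2
q2 | _XX[_]YYXY__   read _ → write X, move →, go to q1
q1 | _XXX[Y]YXY__   read Y → write X, move →, go to q0
q0 | _XXXX[Y]XY__   read Y → write Y, move ·, go to q2
q2 | _XXXX[Y]XY__   read Y → write X, move ←, go to q1
q1 | _XXX[X]XXY__   read X → write _, move ·, go to q2
q2 | _XXX[_]XXY__   read _ → write X, move →, go to q1
q1 | _XXXX[X]XY__   read X → write _, move ·, go to q2
q2 | _XXXX[_]XY__   read _ → write X, move →, go to q1
q1 | _XXXXX[X]Y__   read X → write _, move ·, go to q2
q2 | _XXXXX[_]Y__   read _ → write X, move →, go to q1
q1 | _XXXXXX[Y]__   read Y → write X, move →, go to q0
q0 | _XXXXXXX[_]_   read _ → write _, move →, go to q1
q1 | _XXXXXXX_[_]
M halts after 26 transitions.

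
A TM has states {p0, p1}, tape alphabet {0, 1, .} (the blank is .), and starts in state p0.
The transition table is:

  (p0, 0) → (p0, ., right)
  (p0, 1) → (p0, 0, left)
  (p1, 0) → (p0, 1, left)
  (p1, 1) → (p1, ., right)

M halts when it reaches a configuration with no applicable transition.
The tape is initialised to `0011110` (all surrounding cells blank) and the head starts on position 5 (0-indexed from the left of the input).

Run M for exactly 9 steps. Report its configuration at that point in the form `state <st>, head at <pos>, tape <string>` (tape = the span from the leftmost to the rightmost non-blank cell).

state p0, head at 6, tape 0.....0

p0 | 00111[1]0   read 1 → write 0, move left, go to p0
p0 | 0011[1]00   read 1 → write 0, move left, go to p0
p0 | 001[1]000   read 1 → write 0, move left, go to p0
p0 | 00[1]0000   read 1 → write 0, move left, go to p0
p0 | 0[0]00000   read 0 → write ., move right, go to p0
p0 | 0.[0]0000   read 0 → write ., move right, go to p0
p0 | 0..[0]000   read 0 → write ., move right, go to p0
p0 | 0...[0]00   read 0 → write ., move right, go to p0
p0 | 0....[0]0   read 0 → write ., move right, go to p0
p0 | 0.....[0]
After 9 steps: state p0, head at 6, tape 0.....0.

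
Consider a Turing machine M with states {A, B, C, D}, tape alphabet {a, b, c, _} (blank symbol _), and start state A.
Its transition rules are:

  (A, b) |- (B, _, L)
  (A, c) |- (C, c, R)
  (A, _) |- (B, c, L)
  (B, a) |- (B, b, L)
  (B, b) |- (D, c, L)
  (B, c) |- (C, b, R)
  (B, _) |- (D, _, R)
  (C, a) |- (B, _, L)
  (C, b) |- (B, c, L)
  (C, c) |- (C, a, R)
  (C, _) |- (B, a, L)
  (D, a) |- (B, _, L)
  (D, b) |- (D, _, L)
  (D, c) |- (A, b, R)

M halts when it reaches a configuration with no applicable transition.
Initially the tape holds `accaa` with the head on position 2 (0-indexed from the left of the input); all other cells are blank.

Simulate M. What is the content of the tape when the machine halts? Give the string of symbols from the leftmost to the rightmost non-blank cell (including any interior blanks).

caa

state=A head=2 tape=_ac[c]aa   (A,c)→(C,c,R)
state=C head=3 tape=_acc[a]a   (C,a)→(B,_,L)
state=B head=2 tape=_ac[c]_a   (B,c)→(C,b,R)
state=C head=3 tape=_acb[_]a   (C,_)→(B,a,L)
state=B head=2 tape=_ac[b]aa   (B,b)→(D,c,L)
state=D head=1 tape=_a[c]caa   (D,c)→(A,b,R)
state=A head=2 tape=_ab[c]aa   (A,c)→(C,c,R)
state=C head=3 tape=_abc[a]a   (C,a)→(B,_,L)
state=B head=2 tape=_ab[c]_a   (B,c)→(C,b,R)
state=C head=3 tape=_abb[_]a   (C,_)→(B,a,L)
state=B head=2 tape=_ab[b]aa   (B,b)→(D,c,L)
state=D head=1 tape=_a[b]caa   (D,b)→(D,_,L)
state=D head=0 tape=_[a]_caa   (D,a)→(B,_,L)
state=B head=-1 tape=[_]__caa   (B,_)→(D,_,R)
state=D head=0 tape=_[_]_caa
The non-blank tape span at halt is caa.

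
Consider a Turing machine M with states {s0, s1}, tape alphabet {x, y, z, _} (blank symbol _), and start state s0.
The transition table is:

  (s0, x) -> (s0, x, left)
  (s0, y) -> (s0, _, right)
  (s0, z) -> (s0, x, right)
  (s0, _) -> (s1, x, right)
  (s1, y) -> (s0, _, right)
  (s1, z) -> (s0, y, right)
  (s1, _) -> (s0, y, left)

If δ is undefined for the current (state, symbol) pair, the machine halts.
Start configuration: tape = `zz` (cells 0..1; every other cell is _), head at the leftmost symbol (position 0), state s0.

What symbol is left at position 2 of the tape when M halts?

x

state=s0 head=0 tape=_[z]z__   (s0,z)→(s0,x,right)
state=s0 head=1 tape=_x[z]__   (s0,z)→(s0,x,right)
state=s0 head=2 tape=_xx[_]_   (s0,_)→(s1,x,right)
state=s1 head=3 tape=_xxx[_]   (s1,_)→(s0,y,left)
state=s0 head=2 tape=_xx[x]y   (s0,x)→(s0,x,left)
state=s0 head=1 tape=_x[x]xy   (s0,x)→(s0,x,left)
state=s0 head=0 tape=_[x]xxy   (s0,x)→(s0,x,left)
state=s0 head=-1 tape=[_]xxxy   (s0,_)→(s1,x,right)
state=s1 head=0 tape=x[x]xxy
Cell 2 holds x when M halts.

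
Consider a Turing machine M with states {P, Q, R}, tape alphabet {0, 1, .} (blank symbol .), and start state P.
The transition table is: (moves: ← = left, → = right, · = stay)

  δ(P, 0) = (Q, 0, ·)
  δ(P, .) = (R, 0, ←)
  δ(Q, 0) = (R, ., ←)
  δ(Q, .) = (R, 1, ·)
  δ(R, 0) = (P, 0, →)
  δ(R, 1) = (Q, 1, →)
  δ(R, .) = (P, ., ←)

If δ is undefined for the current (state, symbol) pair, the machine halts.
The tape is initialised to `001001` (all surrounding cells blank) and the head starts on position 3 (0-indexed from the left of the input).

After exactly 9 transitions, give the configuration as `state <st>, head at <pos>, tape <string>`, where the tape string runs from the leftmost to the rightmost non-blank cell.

P | 001[0]01   read 0 → write 0, move ·, go to Q
Q | 001[0]01   read 0 → write ., move ←, go to R
R | 00[1].01   read 1 → write 1, move →, go to Q
Q | 001[.]01   read . → write 1, move ·, go to R
R | 001[1]01   read 1 → write 1, move →, go to Q
Q | 0011[0]1   read 0 → write ., move ←, go to R
R | 001[1].1   read 1 → write 1, move →, go to Q
Q | 0011[.]1   read . → write 1, move ·, go to R
R | 0011[1]1   read 1 → write 1, move →, go to Q
Q | 00111[1]
After 9 steps: state Q, head at 5, tape 001111.

state Q, head at 5, tape 001111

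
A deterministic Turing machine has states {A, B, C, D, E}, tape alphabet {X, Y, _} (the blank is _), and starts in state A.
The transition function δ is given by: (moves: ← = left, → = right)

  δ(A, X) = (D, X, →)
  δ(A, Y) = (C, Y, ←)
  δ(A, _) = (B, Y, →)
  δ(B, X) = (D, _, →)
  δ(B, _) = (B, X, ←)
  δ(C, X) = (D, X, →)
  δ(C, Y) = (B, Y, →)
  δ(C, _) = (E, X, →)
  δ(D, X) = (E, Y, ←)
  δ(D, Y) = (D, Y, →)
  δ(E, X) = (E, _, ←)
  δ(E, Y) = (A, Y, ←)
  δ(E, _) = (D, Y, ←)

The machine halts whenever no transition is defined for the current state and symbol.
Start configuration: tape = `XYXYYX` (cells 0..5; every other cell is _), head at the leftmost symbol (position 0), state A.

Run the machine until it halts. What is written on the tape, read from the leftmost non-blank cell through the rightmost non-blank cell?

A | [X]YXYYX   read X → write X, move →, go to D
D | X[Y]XYYX   read Y → write Y, move →, go to D
D | XY[X]YYX   read X → write Y, move ←, go to E
E | X[Y]YYYX   read Y → write Y, move ←, go to A
A | [X]YYYYX   read X → write X, move →, go to D
D | X[Y]YYYX   read Y → write Y, move →, go to D
D | XY[Y]YYX   read Y → write Y, move →, go to D
D | XYY[Y]YX   read Y → write Y, move →, go to D
D | XYYY[Y]X   read Y → write Y, move →, go to D
D | XYYYY[X]   read X → write Y, move ←, go to E
E | XYYY[Y]Y   read Y → write Y, move ←, go to A
A | XYY[Y]YY   read Y → write Y, move ←, go to C
C | XY[Y]YYY   read Y → write Y, move →, go to B
B | XYY[Y]YY
The non-blank tape span at halt is XYYYYY.

XYYYYY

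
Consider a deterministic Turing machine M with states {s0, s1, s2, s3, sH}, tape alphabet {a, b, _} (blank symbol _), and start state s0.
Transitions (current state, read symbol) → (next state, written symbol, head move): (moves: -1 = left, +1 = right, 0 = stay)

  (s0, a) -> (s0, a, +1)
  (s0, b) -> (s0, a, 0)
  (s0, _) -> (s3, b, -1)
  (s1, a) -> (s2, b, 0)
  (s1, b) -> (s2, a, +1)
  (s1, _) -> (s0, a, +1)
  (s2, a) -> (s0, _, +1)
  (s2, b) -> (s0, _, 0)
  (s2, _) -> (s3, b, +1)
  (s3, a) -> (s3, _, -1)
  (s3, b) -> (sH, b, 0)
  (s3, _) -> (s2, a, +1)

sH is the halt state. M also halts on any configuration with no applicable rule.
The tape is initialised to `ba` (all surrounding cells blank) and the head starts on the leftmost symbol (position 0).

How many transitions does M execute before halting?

13

s0 | _[b]a_   read b → write a, move 0, go to s0
s0 | _[a]a_   read a → write a, move +1, go to s0
s0 | _a[a]_   read a → write a, move +1, go to s0
s0 | _aa[_]   read _ → write b, move -1, go to s3
s3 | _a[a]b   read a → write _, move -1, go to s3
s3 | _[a]_b   read a → write _, move -1, go to s3
s3 | [_]__b   read _ → write a, move +1, go to s2
s2 | a[_]_b   read _ → write b, move +1, go to s3
s3 | ab[_]b   read _ → write a, move +1, go to s2
s2 | aba[b]   read b → write _, move 0, go to s0
s0 | aba[_]   read _ → write b, move -1, go to s3
s3 | ab[a]b   read a → write _, move -1, go to s3
s3 | a[b]_b   read b → write b, move 0, go to sH
sH | a[b]_b
M halts after 13 transitions.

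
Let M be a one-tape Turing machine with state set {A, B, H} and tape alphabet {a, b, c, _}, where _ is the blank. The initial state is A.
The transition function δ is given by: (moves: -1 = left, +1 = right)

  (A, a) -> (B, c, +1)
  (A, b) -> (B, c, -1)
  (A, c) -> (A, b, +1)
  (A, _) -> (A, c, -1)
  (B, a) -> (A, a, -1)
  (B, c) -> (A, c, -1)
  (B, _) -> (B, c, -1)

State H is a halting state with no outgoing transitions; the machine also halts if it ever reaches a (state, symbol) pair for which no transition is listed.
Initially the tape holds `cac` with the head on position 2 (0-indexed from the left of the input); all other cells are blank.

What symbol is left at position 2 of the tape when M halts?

b

A | ca[c]__   read c → write b, move +1, go to A
A | cab[_]_   read _ → write c, move -1, go to A
A | ca[b]c_   read b → write c, move -1, go to B
B | c[a]cc_   read a → write a, move -1, go to A
A | [c]acc_   read c → write b, move +1, go to A
A | b[a]cc_   read a → write c, move +1, go to B
B | bc[c]c_   read c → write c, move -1, go to A
A | b[c]cc_   read c → write b, move +1, go to A
A | bb[c]c_   read c → write b, move +1, go to A
A | bbb[c]_   read c → write b, move +1, go to A
A | bbbb[_]   read _ → write c, move -1, go to A
A | bbb[b]c   read b → write c, move -1, go to B
B | bb[b]cc
Cell 2 holds b when M halts.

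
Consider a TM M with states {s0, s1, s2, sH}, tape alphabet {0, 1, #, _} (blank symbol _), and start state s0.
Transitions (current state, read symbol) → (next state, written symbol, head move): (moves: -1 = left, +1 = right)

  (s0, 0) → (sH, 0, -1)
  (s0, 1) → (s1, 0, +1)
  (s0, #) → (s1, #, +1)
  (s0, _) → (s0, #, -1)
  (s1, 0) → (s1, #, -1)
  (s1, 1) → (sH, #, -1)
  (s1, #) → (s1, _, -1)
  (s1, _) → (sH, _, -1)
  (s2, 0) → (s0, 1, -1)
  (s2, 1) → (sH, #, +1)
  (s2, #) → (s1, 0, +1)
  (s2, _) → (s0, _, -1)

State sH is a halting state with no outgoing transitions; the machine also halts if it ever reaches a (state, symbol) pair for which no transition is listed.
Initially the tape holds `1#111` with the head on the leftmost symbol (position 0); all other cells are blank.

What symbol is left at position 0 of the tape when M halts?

#

s0 | __[1]#111   read 1 → write 0, move +1, go to s1
s1 | __0[#]111   read # → write _, move -1, go to s1
s1 | __[0]_111   read 0 → write #, move -1, go to s1
s1 | _[_]#_111   read _ → write _, move -1, go to sH
sH | [_]_#_111
Cell 0 holds # when M halts.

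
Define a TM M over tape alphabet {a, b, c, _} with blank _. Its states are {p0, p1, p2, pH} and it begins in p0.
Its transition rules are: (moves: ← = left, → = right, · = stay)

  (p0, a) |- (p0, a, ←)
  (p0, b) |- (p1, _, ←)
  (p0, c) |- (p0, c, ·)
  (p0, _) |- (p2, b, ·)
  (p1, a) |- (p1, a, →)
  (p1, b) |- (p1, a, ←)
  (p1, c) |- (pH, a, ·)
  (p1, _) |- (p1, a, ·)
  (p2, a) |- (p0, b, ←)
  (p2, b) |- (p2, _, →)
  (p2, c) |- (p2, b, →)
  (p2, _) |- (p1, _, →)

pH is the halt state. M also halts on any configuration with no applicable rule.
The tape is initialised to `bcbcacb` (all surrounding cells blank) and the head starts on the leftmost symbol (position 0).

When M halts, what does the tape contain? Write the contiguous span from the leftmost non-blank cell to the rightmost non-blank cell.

p0 | _[b]cbcacb   read b → write _, move ←, go to p1
p1 | [_]_cbcacb   read _ → write a, move ·, go to p1
p1 | [a]_cbcacb   read a → write a, move →, go to p1
p1 | a[_]cbcacb   read _ → write a, move ·, go to p1
p1 | a[a]cbcacb   read a → write a, move →, go to p1
p1 | aa[c]bcacb   read c → write a, move ·, go to pH
pH | aa[a]bcacb
The non-blank tape span at halt is aaabcacb.

aaabcacb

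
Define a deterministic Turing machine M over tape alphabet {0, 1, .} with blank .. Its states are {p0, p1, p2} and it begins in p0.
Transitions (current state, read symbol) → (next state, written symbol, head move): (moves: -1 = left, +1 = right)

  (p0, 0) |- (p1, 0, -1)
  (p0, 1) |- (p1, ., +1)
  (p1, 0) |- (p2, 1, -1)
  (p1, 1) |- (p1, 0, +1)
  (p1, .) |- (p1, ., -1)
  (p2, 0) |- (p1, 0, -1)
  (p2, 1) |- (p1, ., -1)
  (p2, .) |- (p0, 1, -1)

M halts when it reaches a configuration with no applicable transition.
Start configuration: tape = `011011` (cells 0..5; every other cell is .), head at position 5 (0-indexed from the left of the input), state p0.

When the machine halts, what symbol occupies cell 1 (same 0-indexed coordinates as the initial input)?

0

state=p0 head=5 tape=..01101[1].   (p0,1)→(p1,.,+1)
state=p1 head=6 tape=..01101.[.]   (p1,.)→(p1,.,-1)
state=p1 head=5 tape=..01101[.].   (p1,.)→(p1,.,-1)
state=p1 head=4 tape=..0110[1]..   (p1,1)→(p1,0,+1)
state=p1 head=5 tape=..01100[.].   (p1,.)→(p1,.,-1)
state=p1 head=4 tape=..0110[0]..   (p1,0)→(p2,1,-1)
state=p2 head=3 tape=..011[0]1..   (p2,0)→(p1,0,-1)
state=p1 head=2 tape=..01[1]01..   (p1,1)→(p1,0,+1)
state=p1 head=3 tape=..010[0]1..   (p1,0)→(p2,1,-1)
state=p2 head=2 tape=..01[0]11..   (p2,0)→(p1,0,-1)
state=p1 head=1 tape=..0[1]011..   (p1,1)→(p1,0,+1)
state=p1 head=2 tape=..00[0]11..   (p1,0)→(p2,1,-1)
state=p2 head=1 tape=..0[0]111..   (p2,0)→(p1,0,-1)
state=p1 head=0 tape=..[0]0111..   (p1,0)→(p2,1,-1)
state=p2 head=-1 tape=.[.]10111..   (p2,.)→(p0,1,-1)
state=p0 head=-2 tape=[.]110111..
Cell 1 holds 0 when M halts.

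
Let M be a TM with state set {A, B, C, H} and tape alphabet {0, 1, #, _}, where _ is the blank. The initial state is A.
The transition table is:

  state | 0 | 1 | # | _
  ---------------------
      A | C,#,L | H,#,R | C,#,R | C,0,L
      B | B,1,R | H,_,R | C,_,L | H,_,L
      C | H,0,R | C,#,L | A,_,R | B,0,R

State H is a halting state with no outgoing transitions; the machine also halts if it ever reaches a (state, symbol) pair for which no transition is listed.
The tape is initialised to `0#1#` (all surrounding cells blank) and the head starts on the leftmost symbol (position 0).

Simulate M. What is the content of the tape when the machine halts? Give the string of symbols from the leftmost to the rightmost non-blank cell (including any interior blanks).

0_#1#

state=A head=0 tape=_[0]#1#   (A,0)→(C,#,L)
state=C head=-1 tape=[_]##1#   (C,_)→(B,0,R)
state=B head=0 tape=0[#]#1#   (B,#)→(C,_,L)
state=C head=-1 tape=[0]_#1#   (C,0)→(H,0,R)
state=H head=0 tape=0[_]#1#
The non-blank tape span at halt is 0_#1#.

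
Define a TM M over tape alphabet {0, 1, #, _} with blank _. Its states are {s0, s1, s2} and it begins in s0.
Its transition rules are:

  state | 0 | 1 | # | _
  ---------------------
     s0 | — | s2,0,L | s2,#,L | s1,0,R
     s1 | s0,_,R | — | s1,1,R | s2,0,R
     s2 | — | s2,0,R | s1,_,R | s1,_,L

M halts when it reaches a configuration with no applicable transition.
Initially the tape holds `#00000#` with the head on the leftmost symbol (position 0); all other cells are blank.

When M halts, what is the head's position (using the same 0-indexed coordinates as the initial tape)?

2

s0 | __[#]00000#   read # → write #, move L, go to s2
s2 | _[_]#00000#   read _ → write _, move L, go to s1
s1 | [_]_#00000#   read _ → write 0, move R, go to s2
s2 | 0[_]#00000#   read _ → write _, move L, go to s1
s1 | [0]_#00000#   read 0 → write _, move R, go to s0
s0 | _[_]#00000#   read _ → write 0, move R, go to s1
s1 | _0[#]00000#   read # → write 1, move R, go to s1
s1 | _01[0]0000#   read 0 → write _, move R, go to s0
s0 | _01_[0]000#
At halt the head is at cell 2.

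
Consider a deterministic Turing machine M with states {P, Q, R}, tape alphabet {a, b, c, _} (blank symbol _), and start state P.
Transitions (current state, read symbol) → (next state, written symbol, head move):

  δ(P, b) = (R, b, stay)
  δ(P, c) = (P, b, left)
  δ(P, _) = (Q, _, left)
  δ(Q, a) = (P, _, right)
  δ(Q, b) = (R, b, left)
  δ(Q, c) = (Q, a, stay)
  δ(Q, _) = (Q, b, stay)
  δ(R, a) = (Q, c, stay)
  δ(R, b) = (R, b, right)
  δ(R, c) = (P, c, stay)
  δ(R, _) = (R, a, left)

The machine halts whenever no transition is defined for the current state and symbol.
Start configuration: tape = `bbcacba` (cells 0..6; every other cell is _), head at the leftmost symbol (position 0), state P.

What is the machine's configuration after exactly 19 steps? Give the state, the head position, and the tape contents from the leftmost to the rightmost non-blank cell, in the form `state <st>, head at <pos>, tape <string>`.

state Q, head at 3, tape bbbcbba

P | [b]bcacba   read b → write b, move stay, go to R
R | [b]bcacba   read b → write b, move right, go to R
R | b[b]cacba   read b → write b, move right, go to R
R | bb[c]acba   read c → write c, move stay, go to P
P | bb[c]acba   read c → write b, move left, go to P
P | b[b]bacba   read b → write b, move stay, go to R
R | b[b]bacba   read b → write b, move right, go to R
R | bb[b]acba   read b → write b, move right, go to R
R | bbb[a]cba   read a → write c, move stay, go to Q
Q | bbb[c]cba   read c → write a, move stay, go to Q
Q | bbb[a]cba   read a → write _, move right, go to P
P | bbb_[c]ba   read c → write b, move left, go to P
P | bbb[_]bba   read _ → write _, move left, go to Q
Q | bb[b]_bba   read b → write b, move left, go to R
R | b[b]b_bba   read b → write b, move right, go to R
R | bb[b]_bba   read b → write b, move right, go to R
R | bbb[_]bba   read _ → write a, move left, go to R
R | bb[b]abba   read b → write b, move right, go to R
R | bbb[a]bba   read a → write c, move stay, go to Q
Q | bbb[c]bba
After 19 steps: state Q, head at 3, tape bbbcbba.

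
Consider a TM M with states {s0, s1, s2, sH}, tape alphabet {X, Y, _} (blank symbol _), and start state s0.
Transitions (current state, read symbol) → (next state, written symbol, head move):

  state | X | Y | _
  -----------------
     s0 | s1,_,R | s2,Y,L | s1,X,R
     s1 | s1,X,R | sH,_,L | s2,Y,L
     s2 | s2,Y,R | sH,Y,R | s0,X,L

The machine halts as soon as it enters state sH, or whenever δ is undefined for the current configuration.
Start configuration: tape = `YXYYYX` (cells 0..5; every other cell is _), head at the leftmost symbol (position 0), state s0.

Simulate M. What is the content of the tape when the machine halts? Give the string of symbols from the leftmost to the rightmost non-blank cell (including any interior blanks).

XX_XYYYX

state=s0 head=0 tape=__[Y]XYYYX   (s0,Y)→(s2,Y,L)
state=s2 head=-1 tape=_[_]YXYYYX   (s2,_)→(s0,X,L)
state=s0 head=-2 tape=[_]XYXYYYX   (s0,_)→(s1,X,R)
state=s1 head=-1 tape=X[X]YXYYYX   (s1,X)→(s1,X,R)
state=s1 head=0 tape=XX[Y]XYYYX   (s1,Y)→(sH,_,L)
state=sH head=-1 tape=X[X]_XYYYX
The non-blank tape span at halt is XX_XYYYX.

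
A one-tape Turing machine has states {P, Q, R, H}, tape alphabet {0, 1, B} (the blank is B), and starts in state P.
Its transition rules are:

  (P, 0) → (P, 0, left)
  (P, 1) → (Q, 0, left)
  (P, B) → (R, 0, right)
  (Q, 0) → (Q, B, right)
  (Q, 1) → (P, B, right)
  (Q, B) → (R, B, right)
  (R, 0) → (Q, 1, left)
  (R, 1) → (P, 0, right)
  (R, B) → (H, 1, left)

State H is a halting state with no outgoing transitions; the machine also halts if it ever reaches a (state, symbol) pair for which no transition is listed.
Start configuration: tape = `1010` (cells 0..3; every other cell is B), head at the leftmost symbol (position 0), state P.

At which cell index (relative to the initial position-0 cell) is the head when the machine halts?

4

P | B[1]010BB   read 1 → write 0, move left, go to Q
Q | [B]0010BB   read B → write B, move right, go to R
R | B[0]010BB   read 0 → write 1, move left, go to Q
Q | [B]1010BB   read B → write B, move right, go to R
R | B[1]010BB   read 1 → write 0, move right, go to P
P | B0[0]10BB   read 0 → write 0, move left, go to P
P | B[0]010BB   read 0 → write 0, move left, go to P
P | [B]0010BB   read B → write 0, move right, go to R
R | 0[0]010BB   read 0 → write 1, move left, go to Q
Q | [0]1010BB   read 0 → write B, move right, go to Q
Q | B[1]010BB   read 1 → write B, move right, go to P
P | BB[0]10BB   read 0 → write 0, move left, go to P
P | B[B]010BB   read B → write 0, move right, go to R
R | B0[0]10BB   read 0 → write 1, move left, go to Q
Q | B[0]110BB   read 0 → write B, move right, go to Q
Q | BB[1]10BB   read 1 → write B, move right, go to P
P | BBB[1]0BB   read 1 → write 0, move left, go to Q
Q | BB[B]00BB   read B → write B, move right, go to R
R | BBB[0]0BB   read 0 → write 1, move left, go to Q
Q | BB[B]10BB   read B → write B, move right, go to R
R | BBB[1]0BB   read 1 → write 0, move right, go to P
P | BBB0[0]BB   read 0 → write 0, move left, go to P
P | BBB[0]0BB   read 0 → write 0, move left, go to P
P | BB[B]00BB   read B → write 0, move right, go to R
R | BB0[0]0BB   read 0 → write 1, move left, go to Q
Q | BB[0]10BB   read 0 → write B, move right, go to Q
Q | BBB[1]0BB   read 1 → write B, move right, go to P
P | BBBB[0]BB   read 0 → write 0, move left, go to P
P | BBB[B]0BB   read B → write 0, move right, go to R
R | BBB0[0]BB   read 0 → write 1, move left, go to Q
Q | BBB[0]1BB   read 0 → write B, move right, go to Q
Q | BBBB[1]BB   read 1 → write B, move right, go to P
P | BBBBB[B]B   read B → write 0, move right, go to R
R | BBBBB0[B]   read B → write 1, move left, go to H
H | BBBBB[0]1
At halt the head is at cell 4.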